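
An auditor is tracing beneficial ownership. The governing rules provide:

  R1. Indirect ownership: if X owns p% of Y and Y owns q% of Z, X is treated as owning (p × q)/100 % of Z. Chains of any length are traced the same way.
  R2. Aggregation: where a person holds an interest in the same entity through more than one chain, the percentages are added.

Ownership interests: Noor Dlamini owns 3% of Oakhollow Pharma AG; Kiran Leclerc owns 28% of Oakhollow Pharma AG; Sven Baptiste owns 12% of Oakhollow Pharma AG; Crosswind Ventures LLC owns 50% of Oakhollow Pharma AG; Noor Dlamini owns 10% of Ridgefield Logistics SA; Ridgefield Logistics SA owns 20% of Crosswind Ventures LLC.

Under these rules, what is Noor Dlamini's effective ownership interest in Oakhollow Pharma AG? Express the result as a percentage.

4%

Chain via Ridgefield Logistics SA → Crosswind Ventures LLC (R1): 10% × 20% × 50% = 1% of Oakhollow Pharma AG.
Direct interest in Oakhollow Pharma AG: 3%.
Aggregating (R2): 1% + 3% = 4%.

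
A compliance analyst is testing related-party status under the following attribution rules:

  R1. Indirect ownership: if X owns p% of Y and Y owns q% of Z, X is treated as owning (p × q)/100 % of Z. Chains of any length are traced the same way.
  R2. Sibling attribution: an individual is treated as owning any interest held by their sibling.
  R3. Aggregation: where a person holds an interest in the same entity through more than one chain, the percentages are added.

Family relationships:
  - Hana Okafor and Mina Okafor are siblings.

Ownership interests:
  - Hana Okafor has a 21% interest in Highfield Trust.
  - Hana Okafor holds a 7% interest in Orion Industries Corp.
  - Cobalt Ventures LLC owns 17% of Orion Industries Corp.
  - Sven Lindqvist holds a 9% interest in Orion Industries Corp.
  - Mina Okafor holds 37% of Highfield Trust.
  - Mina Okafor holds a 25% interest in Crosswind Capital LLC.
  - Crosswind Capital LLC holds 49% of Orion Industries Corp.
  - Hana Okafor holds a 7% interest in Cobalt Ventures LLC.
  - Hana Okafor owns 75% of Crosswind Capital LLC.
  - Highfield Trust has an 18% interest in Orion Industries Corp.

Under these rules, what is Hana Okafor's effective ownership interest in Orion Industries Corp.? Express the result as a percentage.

67.63%

By sibling attribution (R2), Hana Okafor is treated as also owning Mina Okafor's interest in Crosswind Capital LLC, giving 75% + 25% = 100%.
By sibling attribution (R2), Hana Okafor is treated as also owning Mina Okafor's interest in Highfield Trust, giving 21% + 37% = 58%.
Chain via Crosswind Capital LLC (R1): 100% × 49% = 49% of Orion Industries Corp.
Chain via Cobalt Ventures LLC (R1): 7% × 17% = 1.19% of Orion Industries Corp.
Chain via Highfield Trust (R1): 58% × 18% = 10.44% of Orion Industries Corp.
Direct interest in Orion Industries Corp: 7%.
Aggregating (R3): 49% + 1.19% + 10.44% + 7% = 67.63%.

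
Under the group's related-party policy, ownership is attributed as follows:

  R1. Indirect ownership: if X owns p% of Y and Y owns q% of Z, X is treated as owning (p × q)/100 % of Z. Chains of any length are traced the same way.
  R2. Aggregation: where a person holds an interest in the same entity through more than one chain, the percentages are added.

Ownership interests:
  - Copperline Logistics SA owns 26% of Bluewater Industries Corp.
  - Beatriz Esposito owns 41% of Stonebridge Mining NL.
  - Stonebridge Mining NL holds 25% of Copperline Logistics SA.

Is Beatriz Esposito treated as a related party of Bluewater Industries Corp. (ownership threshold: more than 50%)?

No

Chain via Stonebridge Mining NL → Copperline Logistics SA (R1): 41% × 25% × 26% = 2.665% of Bluewater Industries Corp.
2.665% does not exceed the 50% threshold, so Beatriz is not a related party to Bluewater Industries Corp.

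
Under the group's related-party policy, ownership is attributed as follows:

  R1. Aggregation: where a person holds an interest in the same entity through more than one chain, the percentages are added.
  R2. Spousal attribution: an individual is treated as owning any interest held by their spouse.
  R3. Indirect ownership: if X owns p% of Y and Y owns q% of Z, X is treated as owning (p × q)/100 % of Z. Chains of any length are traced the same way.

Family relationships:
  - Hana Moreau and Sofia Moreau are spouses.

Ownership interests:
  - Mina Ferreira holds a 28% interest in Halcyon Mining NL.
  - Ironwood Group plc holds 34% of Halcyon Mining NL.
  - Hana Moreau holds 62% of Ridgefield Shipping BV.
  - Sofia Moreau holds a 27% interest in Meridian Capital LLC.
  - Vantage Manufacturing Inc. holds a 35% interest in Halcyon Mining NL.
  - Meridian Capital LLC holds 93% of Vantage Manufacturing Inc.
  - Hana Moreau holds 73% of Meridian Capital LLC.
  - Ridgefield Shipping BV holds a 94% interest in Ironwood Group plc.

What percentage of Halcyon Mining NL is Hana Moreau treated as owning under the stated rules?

52.3652%

By spousal attribution (R2), Hana Moreau is treated as also owning Sofia Moreau's interest in Meridian Capital LLC, giving 73% + 27% = 100%.
Chain via Ridgefield Shipping BV → Ironwood Group plc (R3): 62% × 94% × 34% = 19.8152% of Halcyon Mining NL.
Chain via Meridian Capital LLC → Vantage Manufacturing Inc. (R3): 100% × 93% × 35% = 32.55% of Halcyon Mining NL.
Aggregating (R1): 19.8152% + 32.55% = 52.3652%.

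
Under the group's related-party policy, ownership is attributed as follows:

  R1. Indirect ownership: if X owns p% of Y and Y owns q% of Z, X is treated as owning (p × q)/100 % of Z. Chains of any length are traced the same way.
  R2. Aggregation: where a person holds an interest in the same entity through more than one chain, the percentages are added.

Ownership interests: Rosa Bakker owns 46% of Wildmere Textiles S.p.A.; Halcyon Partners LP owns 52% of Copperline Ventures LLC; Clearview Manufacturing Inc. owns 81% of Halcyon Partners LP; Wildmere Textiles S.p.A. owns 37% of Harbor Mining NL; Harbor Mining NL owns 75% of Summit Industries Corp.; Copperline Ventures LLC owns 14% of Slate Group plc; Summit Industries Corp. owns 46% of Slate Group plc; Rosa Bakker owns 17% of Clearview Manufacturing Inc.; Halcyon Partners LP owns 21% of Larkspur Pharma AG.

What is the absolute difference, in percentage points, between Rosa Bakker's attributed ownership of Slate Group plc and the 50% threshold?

Chain via Clearview Manufacturing Inc. → Halcyon Partners LP → Copperline Ventures LLC (R1): 17% × 81% × 52% × 14% = 1.002456% of Slate Group plc.
Chain via Wildmere Textiles S.p.A. → Harbor Mining NL → Summit Industries Corp. (R1): 46% × 37% × 75% × 46% = 5.8719% of Slate Group plc.
Aggregating (R2): 1.002456% + 5.8719% = 6.874356%.
6.874356% falls short of the 50% threshold by 43.125644 percentage points.

43.125644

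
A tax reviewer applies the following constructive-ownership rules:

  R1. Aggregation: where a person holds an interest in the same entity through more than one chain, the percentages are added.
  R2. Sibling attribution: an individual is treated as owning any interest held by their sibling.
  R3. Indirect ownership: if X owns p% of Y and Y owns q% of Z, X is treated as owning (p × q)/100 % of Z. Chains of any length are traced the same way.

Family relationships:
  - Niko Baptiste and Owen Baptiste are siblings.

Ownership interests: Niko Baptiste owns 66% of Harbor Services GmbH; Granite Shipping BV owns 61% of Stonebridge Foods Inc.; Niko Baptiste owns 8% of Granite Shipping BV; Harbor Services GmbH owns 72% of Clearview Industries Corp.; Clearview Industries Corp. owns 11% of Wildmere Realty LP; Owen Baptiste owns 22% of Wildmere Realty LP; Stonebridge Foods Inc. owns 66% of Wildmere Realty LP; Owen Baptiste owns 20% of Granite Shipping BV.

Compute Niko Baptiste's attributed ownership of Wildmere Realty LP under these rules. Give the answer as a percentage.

By sibling attribution (R2), Niko Baptiste is treated as also owning Owen Baptiste's interest in Granite Shipping BV, giving 8% + 20% = 28%.
By sibling attribution (R2), Niko Baptiste is treated as owning Owen Baptiste's 22% interest in Wildmere Realty LP.
Chain via Granite Shipping BV → Stonebridge Foods Inc. (R3): 28% × 61% × 66% = 11.2728% of Wildmere Realty LP.
Chain via Harbor Services GmbH → Clearview Industries Corp. (R3): 66% × 72% × 11% = 5.2272% of Wildmere Realty LP.
Direct interest in Wildmere Realty LP: 22%.
Aggregating (R1): 11.2728% + 5.2272% + 22% = 38.5%.

38.5%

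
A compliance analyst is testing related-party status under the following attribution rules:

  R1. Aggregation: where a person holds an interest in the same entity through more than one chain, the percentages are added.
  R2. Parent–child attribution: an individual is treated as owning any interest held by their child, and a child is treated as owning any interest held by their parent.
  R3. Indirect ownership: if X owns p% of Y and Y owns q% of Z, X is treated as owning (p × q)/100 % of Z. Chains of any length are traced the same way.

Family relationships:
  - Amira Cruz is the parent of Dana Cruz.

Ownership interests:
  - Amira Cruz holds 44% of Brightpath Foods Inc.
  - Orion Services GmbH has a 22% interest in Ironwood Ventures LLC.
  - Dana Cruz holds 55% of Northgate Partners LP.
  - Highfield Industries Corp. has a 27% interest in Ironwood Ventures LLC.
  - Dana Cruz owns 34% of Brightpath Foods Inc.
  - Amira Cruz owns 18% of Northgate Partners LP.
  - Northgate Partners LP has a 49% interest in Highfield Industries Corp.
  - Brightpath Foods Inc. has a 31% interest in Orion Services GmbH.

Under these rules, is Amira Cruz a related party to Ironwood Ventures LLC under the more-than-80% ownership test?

By parent–child attribution (R2), Amira Cruz is treated as also owning Dana Cruz's interest in Northgate Partners LP, giving 18% + 55% = 73%.
By parent–child attribution (R2), Amira Cruz is treated as also owning Dana Cruz's interest in Brightpath Foods Inc, giving 44% + 34% = 78%.
Chain via Northgate Partners LP → Highfield Industries Corp. (R3): 73% × 49% × 27% = 9.6579% of Ironwood Ventures LLC.
Chain via Brightpath Foods Inc. → Orion Services GmbH (R3): 78% × 31% × 22% = 5.3196% of Ironwood Ventures LLC.
Aggregating (R1): 9.6579% + 5.3196% = 14.9775%.
14.9775% does not exceed the 80% threshold, so Amira is not a related party to Ironwood Ventures LLC.

No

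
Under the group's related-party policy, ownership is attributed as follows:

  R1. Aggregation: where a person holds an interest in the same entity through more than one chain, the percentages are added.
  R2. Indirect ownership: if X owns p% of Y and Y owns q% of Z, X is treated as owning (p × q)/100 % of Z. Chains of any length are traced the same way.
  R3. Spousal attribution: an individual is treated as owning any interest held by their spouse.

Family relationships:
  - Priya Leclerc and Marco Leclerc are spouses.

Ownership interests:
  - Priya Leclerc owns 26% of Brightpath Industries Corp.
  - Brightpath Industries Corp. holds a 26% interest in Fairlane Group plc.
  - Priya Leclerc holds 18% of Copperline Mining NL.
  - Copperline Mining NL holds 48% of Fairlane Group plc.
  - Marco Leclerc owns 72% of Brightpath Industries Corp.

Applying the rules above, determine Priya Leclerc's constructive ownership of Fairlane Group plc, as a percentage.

34.12%

By spousal attribution (R3), Priya Leclerc is treated as also owning Marco Leclerc's interest in Brightpath Industries Corp, giving 26% + 72% = 98%.
Chain via Brightpath Industries Corp. (R2): 98% × 26% = 25.48% of Fairlane Group plc.
Chain via Copperline Mining NL (R2): 18% × 48% = 8.64% of Fairlane Group plc.
Aggregating (R1): 25.48% + 8.64% = 34.12%.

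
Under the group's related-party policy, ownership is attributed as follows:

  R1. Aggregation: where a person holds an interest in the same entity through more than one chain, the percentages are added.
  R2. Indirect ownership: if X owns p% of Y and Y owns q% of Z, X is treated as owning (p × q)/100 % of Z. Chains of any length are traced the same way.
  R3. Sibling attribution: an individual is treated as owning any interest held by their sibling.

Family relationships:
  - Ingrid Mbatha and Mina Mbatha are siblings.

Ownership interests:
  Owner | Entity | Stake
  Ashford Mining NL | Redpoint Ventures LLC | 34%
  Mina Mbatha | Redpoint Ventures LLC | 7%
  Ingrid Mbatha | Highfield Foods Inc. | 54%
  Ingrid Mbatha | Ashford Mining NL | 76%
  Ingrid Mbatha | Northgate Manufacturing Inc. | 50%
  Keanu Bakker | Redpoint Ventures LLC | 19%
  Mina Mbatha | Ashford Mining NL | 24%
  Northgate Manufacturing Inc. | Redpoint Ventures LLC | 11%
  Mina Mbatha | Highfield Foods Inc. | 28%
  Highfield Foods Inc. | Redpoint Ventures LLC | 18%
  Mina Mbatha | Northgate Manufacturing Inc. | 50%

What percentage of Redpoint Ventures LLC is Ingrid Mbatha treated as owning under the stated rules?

66.76%

By sibling attribution (R3), Ingrid Mbatha is treated as also owning Mina Mbatha's interest in Ashford Mining NL, giving 76% + 24% = 100%.
By sibling attribution (R3), Ingrid Mbatha is treated as also owning Mina Mbatha's interest in Highfield Foods Inc, giving 54% + 28% = 82%.
By sibling attribution (R3), Ingrid Mbatha is treated as also owning Mina Mbatha's interest in Northgate Manufacturing Inc, giving 50% + 50% = 100%.
By sibling attribution (R3), Ingrid Mbatha is treated as owning Mina Mbatha's 7% interest in Redpoint Ventures LLC.
Chain via Ashford Mining NL (R2): 100% × 34% = 34% of Redpoint Ventures LLC.
Chain via Highfield Foods Inc. (R2): 82% × 18% = 14.76% of Redpoint Ventures LLC.
Chain via Northgate Manufacturing Inc. (R2): 100% × 11% = 11% of Redpoint Ventures LLC.
Direct interest in Redpoint Ventures LLC: 7%.
Aggregating (R1): 34% + 14.76% + 11% + 7% = 66.76%.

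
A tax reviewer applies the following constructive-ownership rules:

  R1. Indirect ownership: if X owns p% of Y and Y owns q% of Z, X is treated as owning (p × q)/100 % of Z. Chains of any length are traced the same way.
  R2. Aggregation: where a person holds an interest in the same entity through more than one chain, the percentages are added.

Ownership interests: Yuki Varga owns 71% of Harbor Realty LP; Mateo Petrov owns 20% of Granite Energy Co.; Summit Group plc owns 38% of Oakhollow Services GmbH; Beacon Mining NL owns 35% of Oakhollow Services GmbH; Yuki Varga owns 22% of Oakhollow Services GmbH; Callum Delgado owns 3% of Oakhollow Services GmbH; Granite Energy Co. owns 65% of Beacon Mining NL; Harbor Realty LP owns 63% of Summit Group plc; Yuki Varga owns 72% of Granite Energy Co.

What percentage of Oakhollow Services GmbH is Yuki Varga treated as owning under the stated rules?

Chain via Granite Energy Co. → Beacon Mining NL (R1): 72% × 65% × 35% = 16.38% of Oakhollow Services GmbH.
Chain via Harbor Realty LP → Summit Group plc (R1): 71% × 63% × 38% = 16.9974% of Oakhollow Services GmbH.
Direct interest in Oakhollow Services GmbH: 22%.
Aggregating (R2): 16.38% + 16.9974% + 22% = 55.3774%.

55.3774%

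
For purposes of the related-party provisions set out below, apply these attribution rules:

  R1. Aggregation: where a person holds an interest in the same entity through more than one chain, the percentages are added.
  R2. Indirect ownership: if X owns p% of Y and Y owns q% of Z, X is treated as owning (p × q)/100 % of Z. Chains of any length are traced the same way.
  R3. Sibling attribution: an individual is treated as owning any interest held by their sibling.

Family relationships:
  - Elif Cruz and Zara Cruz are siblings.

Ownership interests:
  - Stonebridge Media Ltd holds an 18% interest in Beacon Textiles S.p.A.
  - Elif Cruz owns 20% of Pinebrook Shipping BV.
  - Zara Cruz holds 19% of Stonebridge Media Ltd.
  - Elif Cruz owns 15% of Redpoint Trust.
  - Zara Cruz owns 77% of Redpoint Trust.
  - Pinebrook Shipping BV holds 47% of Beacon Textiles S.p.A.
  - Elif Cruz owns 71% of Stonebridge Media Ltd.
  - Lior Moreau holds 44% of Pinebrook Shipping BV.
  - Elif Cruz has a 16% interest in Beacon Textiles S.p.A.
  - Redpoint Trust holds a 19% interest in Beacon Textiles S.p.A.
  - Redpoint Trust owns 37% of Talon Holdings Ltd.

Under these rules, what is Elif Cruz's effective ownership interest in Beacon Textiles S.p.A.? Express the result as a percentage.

By sibling attribution (R3), Elif Cruz is treated as also owning Zara Cruz's interest in Redpoint Trust, giving 15% + 77% = 92%.
By sibling attribution (R3), Elif Cruz is treated as also owning Zara Cruz's interest in Stonebridge Media Ltd, giving 71% + 19% = 90%.
Chain via Redpoint Trust (R2): 92% × 19% = 17.48% of Beacon Textiles S.p.A.
Chain via Stonebridge Media Ltd (R2): 90% × 18% = 16.2% of Beacon Textiles S.p.A.
Chain via Pinebrook Shipping BV (R2): 20% × 47% = 9.4% of Beacon Textiles S.p.A.
Direct interest in Beacon Textiles S.p.A: 16%.
Aggregating (R1): 17.48% + 16.2% + 9.4% + 16% = 59.08%.

59.08%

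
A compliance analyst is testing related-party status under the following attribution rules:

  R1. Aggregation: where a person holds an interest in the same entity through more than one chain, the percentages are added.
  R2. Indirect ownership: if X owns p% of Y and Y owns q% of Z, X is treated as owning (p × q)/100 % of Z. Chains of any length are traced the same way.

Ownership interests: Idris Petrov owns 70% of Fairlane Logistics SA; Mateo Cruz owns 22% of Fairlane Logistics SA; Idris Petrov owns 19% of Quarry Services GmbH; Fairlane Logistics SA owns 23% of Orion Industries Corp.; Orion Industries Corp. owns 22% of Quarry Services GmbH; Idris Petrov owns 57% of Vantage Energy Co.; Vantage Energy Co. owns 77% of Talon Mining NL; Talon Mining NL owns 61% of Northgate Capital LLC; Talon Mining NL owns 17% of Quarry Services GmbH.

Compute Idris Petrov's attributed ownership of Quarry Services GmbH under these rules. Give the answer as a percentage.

Chain via Vantage Energy Co. → Talon Mining NL (R2): 57% × 77% × 17% = 7.4613% of Quarry Services GmbH.
Chain via Fairlane Logistics SA → Orion Industries Corp. (R2): 70% × 23% × 22% = 3.542% of Quarry Services GmbH.
Direct interest in Quarry Services GmbH: 19%.
Aggregating (R1): 7.4613% + 3.542% + 19% = 30.0033%.

30.0033%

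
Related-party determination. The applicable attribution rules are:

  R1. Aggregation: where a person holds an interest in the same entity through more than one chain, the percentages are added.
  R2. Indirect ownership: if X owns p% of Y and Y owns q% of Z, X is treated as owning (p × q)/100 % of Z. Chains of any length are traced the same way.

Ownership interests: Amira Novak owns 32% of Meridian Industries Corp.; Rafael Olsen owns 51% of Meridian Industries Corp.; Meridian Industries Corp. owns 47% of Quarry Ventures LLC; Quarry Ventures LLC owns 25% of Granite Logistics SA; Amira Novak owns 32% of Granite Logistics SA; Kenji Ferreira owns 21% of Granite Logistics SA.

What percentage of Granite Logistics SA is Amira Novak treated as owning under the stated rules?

35.76%

Chain via Meridian Industries Corp. → Quarry Ventures LLC (R2): 32% × 47% × 25% = 3.76% of Granite Logistics SA.
Direct interest in Granite Logistics SA: 32%.
Aggregating (R1): 3.76% + 32% = 35.76%.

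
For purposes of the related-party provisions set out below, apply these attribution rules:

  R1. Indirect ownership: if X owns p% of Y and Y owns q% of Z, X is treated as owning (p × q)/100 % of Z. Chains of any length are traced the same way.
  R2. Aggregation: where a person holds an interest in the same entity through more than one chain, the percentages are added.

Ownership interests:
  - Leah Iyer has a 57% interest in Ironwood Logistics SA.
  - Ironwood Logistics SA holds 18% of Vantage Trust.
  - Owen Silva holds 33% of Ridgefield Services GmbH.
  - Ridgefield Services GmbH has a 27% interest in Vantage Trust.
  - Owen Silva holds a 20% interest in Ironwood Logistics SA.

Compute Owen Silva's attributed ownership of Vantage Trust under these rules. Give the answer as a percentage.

Chain via Ridgefield Services GmbH (R1): 33% × 27% = 8.91% of Vantage Trust.
Chain via Ironwood Logistics SA (R1): 20% × 18% = 3.6% of Vantage Trust.
Aggregating (R2): 8.91% + 3.6% = 12.51%.

12.51%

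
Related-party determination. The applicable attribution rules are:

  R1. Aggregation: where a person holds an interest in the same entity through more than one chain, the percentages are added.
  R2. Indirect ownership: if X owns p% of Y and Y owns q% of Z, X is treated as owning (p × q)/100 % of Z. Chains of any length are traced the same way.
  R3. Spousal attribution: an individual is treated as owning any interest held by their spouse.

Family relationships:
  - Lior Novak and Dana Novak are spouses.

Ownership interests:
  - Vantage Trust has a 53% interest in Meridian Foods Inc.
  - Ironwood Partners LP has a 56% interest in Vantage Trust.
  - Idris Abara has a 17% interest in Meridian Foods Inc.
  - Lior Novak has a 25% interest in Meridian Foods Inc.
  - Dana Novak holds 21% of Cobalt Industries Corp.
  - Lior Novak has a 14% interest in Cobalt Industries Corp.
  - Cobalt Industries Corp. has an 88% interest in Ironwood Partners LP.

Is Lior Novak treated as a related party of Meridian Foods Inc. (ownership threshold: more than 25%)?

By spousal attribution (R3), Lior Novak is treated as also owning Dana Novak's interest in Cobalt Industries Corp, giving 14% + 21% = 35%.
Chain via Cobalt Industries Corp. → Ironwood Partners LP → Vantage Trust (R2): 35% × 88% × 56% × 53% = 9.14144% of Meridian Foods Inc.
Direct interest in Meridian Foods Inc: 25%.
Aggregating (R1): 9.14144% + 25% = 34.14144%.
34.14144% exceeds the 25% threshold, so Lior is a related party to Meridian Foods Inc.

Yes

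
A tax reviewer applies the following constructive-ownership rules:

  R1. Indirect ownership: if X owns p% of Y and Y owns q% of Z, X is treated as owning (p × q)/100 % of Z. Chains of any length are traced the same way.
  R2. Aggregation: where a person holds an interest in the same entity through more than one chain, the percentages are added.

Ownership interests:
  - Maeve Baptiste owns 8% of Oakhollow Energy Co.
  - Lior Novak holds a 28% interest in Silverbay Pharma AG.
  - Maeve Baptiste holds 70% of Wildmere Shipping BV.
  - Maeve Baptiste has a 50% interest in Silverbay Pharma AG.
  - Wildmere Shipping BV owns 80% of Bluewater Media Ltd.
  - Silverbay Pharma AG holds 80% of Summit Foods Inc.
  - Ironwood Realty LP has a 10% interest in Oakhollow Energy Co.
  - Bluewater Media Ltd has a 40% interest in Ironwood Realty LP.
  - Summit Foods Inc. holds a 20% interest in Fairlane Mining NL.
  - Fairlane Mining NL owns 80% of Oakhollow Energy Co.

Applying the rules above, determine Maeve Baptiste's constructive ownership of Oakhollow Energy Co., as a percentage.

Chain via Wildmere Shipping BV → Bluewater Media Ltd → Ironwood Realty LP (R1): 70% × 80% × 40% × 10% = 2.24% of Oakhollow Energy Co.
Chain via Silverbay Pharma AG → Summit Foods Inc. → Fairlane Mining NL (R1): 50% × 80% × 20% × 80% = 6.4% of Oakhollow Energy Co.
Direct interest in Oakhollow Energy Co: 8%.
Aggregating (R2): 2.24% + 6.4% + 8% = 16.64%.

16.64%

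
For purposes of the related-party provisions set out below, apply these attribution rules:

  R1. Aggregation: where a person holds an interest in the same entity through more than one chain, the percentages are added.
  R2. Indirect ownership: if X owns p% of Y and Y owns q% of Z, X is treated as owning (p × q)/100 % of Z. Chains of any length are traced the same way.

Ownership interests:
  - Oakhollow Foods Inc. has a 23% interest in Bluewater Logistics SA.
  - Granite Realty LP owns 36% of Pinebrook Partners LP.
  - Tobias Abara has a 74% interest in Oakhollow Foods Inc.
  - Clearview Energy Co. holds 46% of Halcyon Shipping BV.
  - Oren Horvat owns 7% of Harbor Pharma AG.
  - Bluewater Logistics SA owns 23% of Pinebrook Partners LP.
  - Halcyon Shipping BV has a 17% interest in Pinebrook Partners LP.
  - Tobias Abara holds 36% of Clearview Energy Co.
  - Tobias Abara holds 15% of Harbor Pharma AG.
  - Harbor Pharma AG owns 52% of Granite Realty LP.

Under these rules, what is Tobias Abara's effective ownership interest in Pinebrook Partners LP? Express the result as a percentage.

9.5378%

Chain via Oakhollow Foods Inc. → Bluewater Logistics SA (R2): 74% × 23% × 23% = 3.9146% of Pinebrook Partners LP.
Chain via Clearview Energy Co. → Halcyon Shipping BV (R2): 36% × 46% × 17% = 2.8152% of Pinebrook Partners LP.
Chain via Harbor Pharma AG → Granite Realty LP (R2): 15% × 52% × 36% = 2.808% of Pinebrook Partners LP.
Aggregating (R1): 3.9146% + 2.8152% + 2.808% = 9.5378%.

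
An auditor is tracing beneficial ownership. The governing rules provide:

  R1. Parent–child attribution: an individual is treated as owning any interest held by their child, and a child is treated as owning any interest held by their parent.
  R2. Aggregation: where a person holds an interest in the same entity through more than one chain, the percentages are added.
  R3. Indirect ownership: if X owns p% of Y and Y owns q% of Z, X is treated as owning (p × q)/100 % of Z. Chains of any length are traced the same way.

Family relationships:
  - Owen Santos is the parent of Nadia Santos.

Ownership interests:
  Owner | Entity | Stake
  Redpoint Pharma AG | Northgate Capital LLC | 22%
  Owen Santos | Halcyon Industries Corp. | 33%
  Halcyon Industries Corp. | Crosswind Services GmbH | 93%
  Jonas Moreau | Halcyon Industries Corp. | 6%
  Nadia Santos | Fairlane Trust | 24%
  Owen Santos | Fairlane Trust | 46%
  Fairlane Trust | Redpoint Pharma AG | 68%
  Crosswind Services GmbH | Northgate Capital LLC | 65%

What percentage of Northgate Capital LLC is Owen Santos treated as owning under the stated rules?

30.4205%

By parent–child attribution (R1), Owen Santos is treated as also owning Nadia Santos's interest in Fairlane Trust, giving 46% + 24% = 70%.
Chain via Fairlane Trust → Redpoint Pharma AG (R3): 70% × 68% × 22% = 10.472% of Northgate Capital LLC.
Chain via Halcyon Industries Corp. → Crosswind Services GmbH (R3): 33% × 93% × 65% = 19.9485% of Northgate Capital LLC.
Aggregating (R2): 10.472% + 19.9485% = 30.4205%.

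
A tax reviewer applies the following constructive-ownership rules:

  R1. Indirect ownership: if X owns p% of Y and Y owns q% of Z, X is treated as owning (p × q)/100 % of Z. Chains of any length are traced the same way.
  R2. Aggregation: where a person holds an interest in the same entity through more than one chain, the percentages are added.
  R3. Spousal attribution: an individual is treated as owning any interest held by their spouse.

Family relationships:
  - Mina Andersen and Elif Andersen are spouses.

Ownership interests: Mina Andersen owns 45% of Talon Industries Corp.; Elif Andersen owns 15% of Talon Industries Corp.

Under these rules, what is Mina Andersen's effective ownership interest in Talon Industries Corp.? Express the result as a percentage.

By spousal attribution (R3), Mina Andersen is treated as also owning Elif Andersen's interest in Talon Industries Corp, giving 45% + 15% = 60%.
Direct interest in Talon Industries Corp: 60%.

60%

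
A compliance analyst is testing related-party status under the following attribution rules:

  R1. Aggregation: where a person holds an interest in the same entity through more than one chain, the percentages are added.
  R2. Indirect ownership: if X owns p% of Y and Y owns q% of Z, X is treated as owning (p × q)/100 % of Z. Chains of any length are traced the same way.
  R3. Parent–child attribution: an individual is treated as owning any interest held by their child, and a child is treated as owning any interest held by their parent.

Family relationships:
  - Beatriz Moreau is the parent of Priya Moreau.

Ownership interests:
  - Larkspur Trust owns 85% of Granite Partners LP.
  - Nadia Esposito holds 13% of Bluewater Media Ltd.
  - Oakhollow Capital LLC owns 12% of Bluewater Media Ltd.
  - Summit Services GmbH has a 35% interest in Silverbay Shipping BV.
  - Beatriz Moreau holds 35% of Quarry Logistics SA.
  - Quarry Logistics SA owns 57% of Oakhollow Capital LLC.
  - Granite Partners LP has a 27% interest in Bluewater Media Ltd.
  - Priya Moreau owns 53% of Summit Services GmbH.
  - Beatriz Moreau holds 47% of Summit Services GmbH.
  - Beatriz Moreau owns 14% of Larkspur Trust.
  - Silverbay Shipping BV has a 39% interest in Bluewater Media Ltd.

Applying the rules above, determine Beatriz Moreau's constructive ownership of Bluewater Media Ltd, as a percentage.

19.257%

By parent–child attribution (R3), Beatriz Moreau is treated as also owning Priya Moreau's interest in Summit Services GmbH, giving 47% + 53% = 100%.
Chain via Quarry Logistics SA → Oakhollow Capital LLC (R2): 35% × 57% × 12% = 2.394% of Bluewater Media Ltd.
Chain via Larkspur Trust → Granite Partners LP (R2): 14% × 85% × 27% = 3.213% of Bluewater Media Ltd.
Chain via Summit Services GmbH → Silverbay Shipping BV (R2): 100% × 35% × 39% = 13.65% of Bluewater Media Ltd.
Aggregating (R1): 2.394% + 3.213% + 13.65% = 19.257%.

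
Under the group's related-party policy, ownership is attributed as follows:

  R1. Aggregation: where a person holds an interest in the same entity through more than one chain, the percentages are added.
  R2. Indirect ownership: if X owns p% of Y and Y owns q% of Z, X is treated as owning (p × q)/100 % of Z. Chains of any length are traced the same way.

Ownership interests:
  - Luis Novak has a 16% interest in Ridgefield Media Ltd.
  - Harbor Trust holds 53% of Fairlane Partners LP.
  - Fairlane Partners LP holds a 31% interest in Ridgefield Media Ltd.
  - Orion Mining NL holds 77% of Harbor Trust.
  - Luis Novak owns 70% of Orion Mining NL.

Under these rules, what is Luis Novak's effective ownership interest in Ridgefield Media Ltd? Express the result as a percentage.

24.85577%

Chain via Orion Mining NL → Harbor Trust → Fairlane Partners LP (R2): 70% × 77% × 53% × 31% = 8.85577% of Ridgefield Media Ltd.
Direct interest in Ridgefield Media Ltd: 16%.
Aggregating (R1): 8.85577% + 16% = 24.85577%.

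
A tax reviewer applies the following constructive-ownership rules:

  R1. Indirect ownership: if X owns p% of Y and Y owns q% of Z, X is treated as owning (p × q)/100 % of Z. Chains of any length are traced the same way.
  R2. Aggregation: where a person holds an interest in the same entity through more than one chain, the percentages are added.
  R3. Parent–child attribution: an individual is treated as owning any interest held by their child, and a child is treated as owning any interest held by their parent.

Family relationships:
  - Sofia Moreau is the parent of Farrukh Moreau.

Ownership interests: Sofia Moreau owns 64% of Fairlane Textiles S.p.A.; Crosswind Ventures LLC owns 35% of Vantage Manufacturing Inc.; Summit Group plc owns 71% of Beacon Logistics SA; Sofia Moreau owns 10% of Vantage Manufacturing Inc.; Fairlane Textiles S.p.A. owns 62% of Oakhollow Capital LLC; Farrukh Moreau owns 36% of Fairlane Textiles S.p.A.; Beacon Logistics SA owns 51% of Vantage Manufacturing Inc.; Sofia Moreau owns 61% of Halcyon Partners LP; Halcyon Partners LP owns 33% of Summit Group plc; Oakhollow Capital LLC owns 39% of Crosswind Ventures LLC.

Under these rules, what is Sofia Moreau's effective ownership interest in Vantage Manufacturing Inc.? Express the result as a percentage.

25.752073%

By parent–child attribution (R3), Sofia Moreau is treated as also owning Farrukh Moreau's interest in Fairlane Textiles S.p.A, giving 64% + 36% = 100%.
Chain via Fairlane Textiles S.p.A. → Oakhollow Capital LLC → Crosswind Ventures LLC (R1): 100% × 62% × 39% × 35% = 8.463% of Vantage Manufacturing Inc.
Chain via Halcyon Partners LP → Summit Group plc → Beacon Logistics SA (R1): 61% × 33% × 71% × 51% = 7.289073% of Vantage Manufacturing Inc.
Direct interest in Vantage Manufacturing Inc: 10%.
Aggregating (R2): 8.463% + 7.289073% + 10% = 25.752073%.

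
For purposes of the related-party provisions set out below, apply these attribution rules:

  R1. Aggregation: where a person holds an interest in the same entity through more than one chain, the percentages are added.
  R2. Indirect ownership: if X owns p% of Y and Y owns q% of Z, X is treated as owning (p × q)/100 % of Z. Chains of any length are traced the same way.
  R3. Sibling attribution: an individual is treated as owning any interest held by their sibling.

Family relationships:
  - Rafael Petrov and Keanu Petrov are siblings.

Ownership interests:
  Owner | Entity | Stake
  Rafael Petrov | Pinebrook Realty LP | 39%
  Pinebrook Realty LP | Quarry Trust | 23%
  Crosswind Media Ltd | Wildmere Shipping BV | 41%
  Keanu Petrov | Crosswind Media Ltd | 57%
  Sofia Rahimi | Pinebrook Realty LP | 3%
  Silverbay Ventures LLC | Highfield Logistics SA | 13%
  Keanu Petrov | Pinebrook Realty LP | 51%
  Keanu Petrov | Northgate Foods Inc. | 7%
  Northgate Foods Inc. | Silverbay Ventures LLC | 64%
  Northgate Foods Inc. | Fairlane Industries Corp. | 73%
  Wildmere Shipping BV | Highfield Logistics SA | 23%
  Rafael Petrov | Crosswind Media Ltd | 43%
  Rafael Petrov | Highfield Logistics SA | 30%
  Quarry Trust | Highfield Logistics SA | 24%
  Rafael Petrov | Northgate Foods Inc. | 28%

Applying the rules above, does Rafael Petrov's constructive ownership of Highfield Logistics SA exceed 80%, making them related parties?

By sibling attribution (R3), Rafael Petrov is treated as also owning Keanu Petrov's interest in Pinebrook Realty LP, giving 39% + 51% = 90%.
By sibling attribution (R3), Rafael Petrov is treated as also owning Keanu Petrov's interest in Northgate Foods Inc, giving 28% + 7% = 35%.
By sibling attribution (R3), Rafael Petrov is treated as also owning Keanu Petrov's interest in Crosswind Media Ltd, giving 43% + 57% = 100%.
Chain via Pinebrook Realty LP → Quarry Trust (R2): 90% × 23% × 24% = 4.968% of Highfield Logistics SA.
Chain via Northgate Foods Inc. → Silverbay Ventures LLC (R2): 35% × 64% × 13% = 2.912% of Highfield Logistics SA.
Chain via Crosswind Media Ltd → Wildmere Shipping BV (R2): 100% × 41% × 23% = 9.43% of Highfield Logistics SA.
Direct interest in Highfield Logistics SA: 30%.
Aggregating (R1): 4.968% + 2.912% + 9.43% + 30% = 47.31%.
47.31% does not exceed the 80% threshold, so Rafael is not a related party to Highfield Logistics SA.

No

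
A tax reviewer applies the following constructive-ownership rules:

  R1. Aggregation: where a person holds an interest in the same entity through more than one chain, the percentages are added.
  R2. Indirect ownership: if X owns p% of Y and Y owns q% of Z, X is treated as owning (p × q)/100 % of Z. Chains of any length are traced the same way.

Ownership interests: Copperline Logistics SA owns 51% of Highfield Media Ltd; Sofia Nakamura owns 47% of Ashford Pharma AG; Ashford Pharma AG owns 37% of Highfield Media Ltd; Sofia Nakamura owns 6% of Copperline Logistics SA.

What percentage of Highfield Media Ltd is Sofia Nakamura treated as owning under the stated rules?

Chain via Ashford Pharma AG (R2): 47% × 37% = 17.39% of Highfield Media Ltd.
Chain via Copperline Logistics SA (R2): 6% × 51% = 3.06% of Highfield Media Ltd.
Aggregating (R1): 17.39% + 3.06% = 20.45%.

20.45%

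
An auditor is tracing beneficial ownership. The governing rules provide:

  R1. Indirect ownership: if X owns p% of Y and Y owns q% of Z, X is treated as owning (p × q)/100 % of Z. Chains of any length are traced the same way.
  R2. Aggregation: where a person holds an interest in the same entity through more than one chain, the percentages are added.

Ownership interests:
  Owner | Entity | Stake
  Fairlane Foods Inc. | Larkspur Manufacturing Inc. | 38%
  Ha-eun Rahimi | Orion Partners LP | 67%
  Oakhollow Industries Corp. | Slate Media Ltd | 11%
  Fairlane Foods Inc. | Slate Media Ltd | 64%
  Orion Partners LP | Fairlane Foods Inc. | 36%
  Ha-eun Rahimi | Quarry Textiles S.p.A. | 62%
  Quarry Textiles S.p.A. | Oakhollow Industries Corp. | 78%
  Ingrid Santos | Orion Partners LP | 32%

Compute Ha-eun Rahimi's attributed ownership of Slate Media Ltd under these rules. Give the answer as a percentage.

Chain via Quarry Textiles S.p.A. → Oakhollow Industries Corp. (R1): 62% × 78% × 11% = 5.3196% of Slate Media Ltd.
Chain via Orion Partners LP → Fairlane Foods Inc. (R1): 67% × 36% × 64% = 15.4368% of Slate Media Ltd.
Aggregating (R2): 5.3196% + 15.4368% = 20.7564%.

20.7564%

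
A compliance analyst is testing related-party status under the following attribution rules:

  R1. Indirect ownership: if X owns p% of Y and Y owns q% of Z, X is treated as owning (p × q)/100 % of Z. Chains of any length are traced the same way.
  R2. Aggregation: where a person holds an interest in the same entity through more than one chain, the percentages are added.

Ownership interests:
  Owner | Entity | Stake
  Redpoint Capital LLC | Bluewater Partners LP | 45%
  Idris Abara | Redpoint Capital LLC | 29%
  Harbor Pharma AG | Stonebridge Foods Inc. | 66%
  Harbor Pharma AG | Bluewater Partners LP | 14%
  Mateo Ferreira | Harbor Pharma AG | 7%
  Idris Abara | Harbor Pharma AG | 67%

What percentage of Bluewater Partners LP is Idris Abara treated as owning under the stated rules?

22.43%

Chain via Harbor Pharma AG (R1): 67% × 14% = 9.38% of Bluewater Partners LP.
Chain via Redpoint Capital LLC (R1): 29% × 45% = 13.05% of Bluewater Partners LP.
Aggregating (R2): 9.38% + 13.05% = 22.43%.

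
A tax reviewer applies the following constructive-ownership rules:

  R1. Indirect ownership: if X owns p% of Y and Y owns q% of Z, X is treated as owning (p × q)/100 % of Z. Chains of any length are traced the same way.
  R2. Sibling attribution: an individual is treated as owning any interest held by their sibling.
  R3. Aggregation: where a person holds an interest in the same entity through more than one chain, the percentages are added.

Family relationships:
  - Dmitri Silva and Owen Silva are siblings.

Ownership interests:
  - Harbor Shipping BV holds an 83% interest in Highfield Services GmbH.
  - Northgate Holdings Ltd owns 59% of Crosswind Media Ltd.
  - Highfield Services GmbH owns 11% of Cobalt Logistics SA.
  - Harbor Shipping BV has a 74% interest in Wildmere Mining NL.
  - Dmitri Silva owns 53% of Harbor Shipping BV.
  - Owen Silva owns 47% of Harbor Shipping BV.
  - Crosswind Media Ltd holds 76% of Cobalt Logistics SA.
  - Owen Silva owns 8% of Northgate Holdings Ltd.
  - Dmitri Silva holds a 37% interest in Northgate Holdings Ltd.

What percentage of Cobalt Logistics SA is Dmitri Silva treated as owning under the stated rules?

By sibling attribution (R2), Dmitri Silva is treated as also owning Owen Silva's interest in Harbor Shipping BV, giving 53% + 47% = 100%.
By sibling attribution (R2), Dmitri Silva is treated as also owning Owen Silva's interest in Northgate Holdings Ltd, giving 37% + 8% = 45%.
Chain via Harbor Shipping BV → Highfield Services GmbH (R1): 100% × 83% × 11% = 9.13% of Cobalt Logistics SA.
Chain via Northgate Holdings Ltd → Crosswind Media Ltd (R1): 45% × 59% × 76% = 20.178% of Cobalt Logistics SA.
Aggregating (R3): 9.13% + 20.178% = 29.308%.

29.308%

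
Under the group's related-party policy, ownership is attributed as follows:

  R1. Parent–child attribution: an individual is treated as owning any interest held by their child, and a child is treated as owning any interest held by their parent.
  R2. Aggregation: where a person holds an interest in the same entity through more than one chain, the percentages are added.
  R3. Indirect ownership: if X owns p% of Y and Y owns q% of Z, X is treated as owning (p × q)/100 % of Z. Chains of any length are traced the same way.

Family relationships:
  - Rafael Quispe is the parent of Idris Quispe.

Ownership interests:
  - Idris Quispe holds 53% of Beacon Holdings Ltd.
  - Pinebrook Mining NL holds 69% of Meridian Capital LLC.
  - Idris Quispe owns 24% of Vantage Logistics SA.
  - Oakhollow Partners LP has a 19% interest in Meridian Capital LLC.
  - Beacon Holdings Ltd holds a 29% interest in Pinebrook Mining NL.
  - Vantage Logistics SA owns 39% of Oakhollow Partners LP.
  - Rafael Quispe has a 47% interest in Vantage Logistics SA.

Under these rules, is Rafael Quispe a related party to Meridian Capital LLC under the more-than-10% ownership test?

Yes

By parent–child attribution (R1), Rafael Quispe is treated as also owning Idris Quispe's interest in Vantage Logistics SA, giving 47% + 24% = 71%.
By parent–child attribution (R1), Rafael Quispe is treated as owning Idris Quispe's 53% interest in Beacon Holdings Ltd.
Chain via Vantage Logistics SA → Oakhollow Partners LP (R3): 71% × 39% × 19% = 5.2611% of Meridian Capital LLC.
Chain via Beacon Holdings Ltd → Pinebrook Mining NL (R3): 53% × 29% × 69% = 10.6053% of Meridian Capital LLC.
Aggregating (R2): 5.2611% + 10.6053% = 15.8664%.
15.8664% exceeds the 10% threshold, so Rafael is a related party to Meridian Capital LLC.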